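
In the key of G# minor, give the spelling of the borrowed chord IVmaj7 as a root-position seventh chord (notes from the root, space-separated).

IVmaj7 is built on scale degree 4, which is C# in both G# minor and its parallel. Building the major-seventh chord from the parallel major on C#: C#–E#–G#–B#.

C# E# G# B#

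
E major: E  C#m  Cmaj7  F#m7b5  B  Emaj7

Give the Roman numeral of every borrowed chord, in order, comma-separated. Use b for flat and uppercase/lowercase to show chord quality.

bVImaj7, iiø7

The diatonic triads in E major are E, F#m, G#m, A, B, C#m, D#dim. E, C#m, B and Emaj7 all belong to that set. But Cmaj7 (C–E–G–B) is foreign: the diatonic vi on degree 6 is C#m, whereas Cmaj7 comes from E minor. It is labeled bVImaj7. F#m7b5 (F#–A–C–E) doesn't fit — on degree 2 E major would have F#m (ii). F#m7b5 is the degree-2 chord of E minor, so it is the borrowed iiø7.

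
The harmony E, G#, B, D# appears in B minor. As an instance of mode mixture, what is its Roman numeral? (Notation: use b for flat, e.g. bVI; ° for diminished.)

IVmaj7

The root E is the diatonic 4th degree of B minor; the borrowing shows in the chord quality. Diatonically B minor has Em (iv) on that degree; E–G#–B–D# is instead the major-seventh chord native to B major, so it takes the label IVmaj7.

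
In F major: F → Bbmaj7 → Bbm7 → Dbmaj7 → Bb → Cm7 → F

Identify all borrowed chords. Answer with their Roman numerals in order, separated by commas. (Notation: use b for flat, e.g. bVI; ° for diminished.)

iv7, bVImaj7, v7

In F major the diatonic chords are F, Gm, Am, Bb, C, Dm, Edim. F, Bbmaj7 and Bb are all diatonic. Bbm7 (Bb–Db–F–Ab) doesn't fit — on degree 4 F major would have Bb (IV). Bbm7 is the degree-4 chord of F minor, so it is the borrowed iv7. But Dbmaj7 (Db–F–Ab–C) is foreign: the diatonic vi on degree 6 is Dm, whereas Dbmaj7 comes from F minor. It is labeled bVImaj7. But Cm7 (C–Eb–G–Bb) is foreign: the diatonic V on degree 5 is C, whereas Cm7 comes from F minor. It is labeled v7.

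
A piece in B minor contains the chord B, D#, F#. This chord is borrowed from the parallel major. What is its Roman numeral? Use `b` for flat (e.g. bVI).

I

The root B is the diatonic 1st degree of B minor; the borrowing shows in the chord quality. The diatonic chord on degree 1 would be Bm (i), but B–D#–F# is the major chord from B major. As a borrowed chord it is labeled I.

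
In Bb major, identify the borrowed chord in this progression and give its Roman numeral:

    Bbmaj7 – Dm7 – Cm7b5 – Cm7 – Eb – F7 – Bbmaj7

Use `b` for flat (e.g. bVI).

iiø7

In Bb major the diatonic chords are Bb, Cm, Dm, Eb, F, Gm, Adim. Bbmaj7, Dm7, Cm7, Eb and F7 all belong to that set. Cm7b5 (C–Eb–Gb–Bb) is not: scale degree 2 in Bb major carries Cm (ii). In Bb minor the chord on that degree is Cm7b5, so here it functions as iiø7, borrowed from the parallel minor.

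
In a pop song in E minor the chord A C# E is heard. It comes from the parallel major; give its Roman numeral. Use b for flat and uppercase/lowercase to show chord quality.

A is scale degree 4 in E minor. Diatonically E minor has Am (iv) on that degree; A–C#–E is instead the major chord native to E major, so it takes the label IV.

IV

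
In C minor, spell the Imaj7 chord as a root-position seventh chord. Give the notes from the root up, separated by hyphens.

Imaj7 is built on scale degree 1, which is C in both C minor and its parallel. Stacking thirds in C major on C gives C–E–G–B.

C-E-G-B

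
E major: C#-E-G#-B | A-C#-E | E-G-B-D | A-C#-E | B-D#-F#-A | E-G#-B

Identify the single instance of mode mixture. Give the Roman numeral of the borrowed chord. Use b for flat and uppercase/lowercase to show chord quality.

i7

The diatonic triads in E major are E, F#m, G#m, A, B, C#m, D#dim. C#–E–G#–B = C#m7, A–C#–E = A, B–D#–F#–A = B7 and E–G#–B = E are all diatonic. E–G–B–D is not: scale degree 1 in E major carries E (I). In E minor the chord on that degree is Em7, so here it functions as i7, borrowed from the parallel minor.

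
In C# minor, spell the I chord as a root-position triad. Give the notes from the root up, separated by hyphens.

I is built on scale degree 1, which is C# in both C# minor and its parallel. Stacking thirds in C# major on C# gives C#–E#–G#.

C#-E#-G#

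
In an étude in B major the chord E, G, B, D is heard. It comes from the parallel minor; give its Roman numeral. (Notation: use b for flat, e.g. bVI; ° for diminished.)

E is scale degree 4 in B major. Diatonically B major has E (IV) on that degree; E–G–B–D is instead the minor-seventh chord native to B minor, so it takes the label iv7.

iv7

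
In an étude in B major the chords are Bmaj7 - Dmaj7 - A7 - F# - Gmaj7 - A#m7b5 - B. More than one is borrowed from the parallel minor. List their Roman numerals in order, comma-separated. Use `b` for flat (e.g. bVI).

bIIImaj7, bVII7, bVImaj7

B major has the diatonic set B, C#m, D#m, E, F#, G#m, A#dim. Of the given chords, Bmaj7, F#, A#m7b5 and B are diatonic. But Dmaj7 (D–F#–A–C#) is foreign: the diatonic iii on degree 3 is D#m, whereas Dmaj7 comes from B minor. It is labeled bIIImaj7. A7 (A–C#–E–G) doesn't fit — on degree 7 B major would have A#dim (vii°). A7 is the degree-7 chord of B minor, so it is the borrowed bVII7. Gmaj7 (G–B–D–F#) is not: scale degree 6 in B major carries G#m (vi). In B minor the chord on that degree is Gmaj7, so here it functions as bVImaj7, borrowed from the parallel minor.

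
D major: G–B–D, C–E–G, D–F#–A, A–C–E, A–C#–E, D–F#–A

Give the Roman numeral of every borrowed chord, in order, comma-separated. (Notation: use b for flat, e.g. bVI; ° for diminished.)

bVII, v

In D major the diatonic chords are D, Em, F#m, G, A, Bm, C#dim. G–B–D = G, D–F#–A = D and A–C#–E = A are all diatonic. C–E–G doesn't fit — on degree 7 D major would have C#dim (vii°). C is the degree-7 chord of D minor, so it is the borrowed bVII. But A–C–E is foreign: the diatonic V on degree 5 is A, whereas Am comes from D minor. It is labeled v.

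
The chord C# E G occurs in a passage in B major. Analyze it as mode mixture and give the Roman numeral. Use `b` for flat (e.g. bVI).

ii°

The root C# is the diatonic 2nd degree of B major; the borrowing shows in the chord quality. The diatonic chord on degree 2 would be C#m (ii), but C#–E–G is the diminished chord from B minor. As a borrowed chord it is labeled ii°.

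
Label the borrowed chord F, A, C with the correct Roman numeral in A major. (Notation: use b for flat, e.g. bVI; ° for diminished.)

In A major scale degree 6 is F#; F is its lowered form, from A minor. Diatonically A major has F#m (vi) on that degree; F–A–C is instead the major chord native to A minor, so it takes the label bVI.

bVI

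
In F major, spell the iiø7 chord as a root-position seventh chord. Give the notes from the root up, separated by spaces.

G Bb Db F

iiø7 is built on scale degree 2, which is G in both F major and its parallel. In F minor the chord on G is G–Bb–Db–F.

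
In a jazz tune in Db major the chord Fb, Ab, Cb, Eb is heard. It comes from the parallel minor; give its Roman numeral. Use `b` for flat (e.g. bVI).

Fb is the lowered form of scale degree 3 in Db major (the diatonic degree 3 is F). Fb–Ab–Cb–Eb is a major-seventh chord — the form found in Db minor, not the diatonic iii (Fm). Borrowed into Db major it is written bIIImaj7.

bIIImaj7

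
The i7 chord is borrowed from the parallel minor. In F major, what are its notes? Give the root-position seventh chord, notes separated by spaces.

F Ab C Eb

i7 is built on scale degree 1, which is F in both F major and its parallel. Stacking thirds in F minor on F gives F–Ab–C–Eb.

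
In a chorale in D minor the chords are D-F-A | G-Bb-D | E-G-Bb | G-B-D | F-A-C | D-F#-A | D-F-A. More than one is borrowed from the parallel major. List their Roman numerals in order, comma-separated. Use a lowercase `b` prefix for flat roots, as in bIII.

In D minor (with V from harmonic minor) the diatonic chords are Dm, Edim, F, Gm, A, Bb, C. D–F–A = Dm, G–Bb–D = Gm, E–G–Bb = Edim and F–A–C = F are all diatonic. G–B–D doesn't fit — on degree 4 D minor would have Gm (iv). G is the degree-4 chord of D major, so it is the borrowed IV. D–F#–A is not: scale degree 1 in D minor carries Dm (i). In D major the chord on that degree is D, so here it functions as I, borrowed from the parallel major.

IV, I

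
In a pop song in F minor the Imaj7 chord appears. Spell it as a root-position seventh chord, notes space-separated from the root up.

Imaj7 is built on scale degree 1, which is F in both F minor and its parallel. Stacking thirds in F major on F gives F–A–C–E.

F A C E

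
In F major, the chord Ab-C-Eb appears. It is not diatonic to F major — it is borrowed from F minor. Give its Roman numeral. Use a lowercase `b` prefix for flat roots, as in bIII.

bIII

Ab is the lowered form of scale degree 3 in F major (the diatonic degree 3 is A). Diatonically F major has Am (iii) on that degree; Ab–C–Eb is instead the major chord native to F minor, so it takes the label bIII.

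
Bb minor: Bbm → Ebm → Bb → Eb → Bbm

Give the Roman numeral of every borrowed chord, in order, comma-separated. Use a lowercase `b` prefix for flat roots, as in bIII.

I, IV

The diatonic triads in Bb minor (with V from harmonic minor) are Bbm, Cdim, Db, Ebm, F, Gb, Ab. Bbm and Ebm are both diatonic. Bb (Bb–D–F) is not: scale degree 1 in Bb minor carries Bbm (i). In Bb major the chord on that degree is Bb, so here it functions as I, borrowed from the parallel major. But Eb (Eb–G–Bb) is foreign: the diatonic iv on degree 4 is Ebm, whereas Eb comes from Bb major. It is labeled IV.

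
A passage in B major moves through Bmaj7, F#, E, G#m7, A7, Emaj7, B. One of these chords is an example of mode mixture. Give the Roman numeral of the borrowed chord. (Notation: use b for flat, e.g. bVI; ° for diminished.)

The diatonic triads in B major are B, C#m, D#m, E, F#, G#m, A#dim. Bmaj7, F#, E, G#m7, Emaj7 and B all belong to that set. But A7 (A–C#–E–G) is foreign: the diatonic vii° on degree 7 is A#dim, whereas A7 comes from B minor. It is labeled bVII7.

bVII7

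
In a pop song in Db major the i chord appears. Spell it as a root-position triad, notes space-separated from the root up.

i is built on scale degree 1, which is Db in both Db major and its parallel. Building the minor chord from the parallel minor on Db: Db–Fb–Ab.

Db Fb Ab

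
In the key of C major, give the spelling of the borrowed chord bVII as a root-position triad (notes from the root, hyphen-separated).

bVII is built on the lowered scale degree 7. In C major degree 7 is B; lowered it becomes Bb. In C minor the chord on Bb is Bb–D–F.

Bb-D-F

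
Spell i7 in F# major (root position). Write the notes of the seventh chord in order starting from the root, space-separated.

i7 is built on scale degree 1, which is F# in both F# major and its parallel. Building the minor-seventh chord from the parallel minor on F#: F#–A–C#–E.

F# A C# E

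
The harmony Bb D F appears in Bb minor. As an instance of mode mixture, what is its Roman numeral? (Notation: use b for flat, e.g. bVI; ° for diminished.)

The root Bb is the diatonic 1st degree of Bb minor; the borrowing shows in the chord quality. Bb–D–F is a major chord — the form found in Bb major, not the diatonic i (Bbm). Borrowed into Bb minor it is written I.

I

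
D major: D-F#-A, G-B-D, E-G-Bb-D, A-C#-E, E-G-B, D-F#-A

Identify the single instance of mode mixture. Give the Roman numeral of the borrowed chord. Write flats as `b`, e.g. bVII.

iiø7

D major has the diatonic set D, Em, F#m, G, A, Bm, C#dim. D–F#–A = D, G–B–D = G, A–C#–E = A and E–G–B = Em are all diatonic. E–G–Bb–D is not: scale degree 2 in D major carries Em (ii). In D minor the chord on that degree is Em7b5, so here it functions as iiø7, borrowed from the parallel minor.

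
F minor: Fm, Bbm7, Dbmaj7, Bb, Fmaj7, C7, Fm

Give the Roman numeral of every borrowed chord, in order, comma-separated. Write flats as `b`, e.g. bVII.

The diatonic triads in F minor (with V from harmonic minor) are Fm, Gdim, Ab, Bbm, C, Db, Eb. Fm, Bbm7, Dbmaj7 and C7 all belong to that set. Bb (Bb–D–F) is not: scale degree 4 in F minor carries Bbm (iv). In F major the chord on that degree is Bb, so here it functions as IV, borrowed from the parallel major. Fmaj7 (F–A–C–E) is not: scale degree 1 in F minor carries Fm (i). In F major the chord on that degree is Fmaj7, so here it functions as Imaj7, borrowed from the parallel major.

IV, Imaj7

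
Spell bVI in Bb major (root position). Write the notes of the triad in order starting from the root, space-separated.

Scale degree 6 in Bb major is G. bVI uses the lowered form, Gb, taken from Bb minor. Building the major chord from the parallel minor on Gb: Gb–Bb–Db.

Gb Bb Db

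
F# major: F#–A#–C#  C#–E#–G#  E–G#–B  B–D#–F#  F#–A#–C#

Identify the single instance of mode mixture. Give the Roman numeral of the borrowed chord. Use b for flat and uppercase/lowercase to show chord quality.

bVII

F# major has the diatonic set F#, G#m, A#m, B, C#, D#m, E#dim. Of the given chords, F#–A#–C# = F#, C#–E#–G# = C# and B–D#–F# = B are diatonic. E–G#–B doesn't fit — on degree 7 F# major would have E#dim (vii°). E is the degree-7 chord of F# minor, so it is the borrowed bVII.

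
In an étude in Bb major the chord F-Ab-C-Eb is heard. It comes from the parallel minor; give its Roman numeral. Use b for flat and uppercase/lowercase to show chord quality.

v7

F is scale degree 5 in Bb major. The diatonic chord on degree 5 would be F (V), but F–Ab–C–Eb is the minor-seventh chord from Bb minor. As a borrowed chord it is labeled v7.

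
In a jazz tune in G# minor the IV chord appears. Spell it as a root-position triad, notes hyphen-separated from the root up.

The root, C#, is scale degree 4 — the same note in G# minor and G# major; only the chord quality changes. Stacking thirds in G# major on C# gives C#–E#–G#.

C#-E#-G#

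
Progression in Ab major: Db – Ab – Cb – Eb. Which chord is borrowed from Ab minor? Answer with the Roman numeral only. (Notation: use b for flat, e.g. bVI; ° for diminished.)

bIII

Ab major has the diatonic set Ab, Bbm, Cm, Db, Eb, Fm, Gdim. Db, Ab and Eb all belong to that set. But Cb (Cb–Eb–Gb) is foreign: the diatonic iii on degree 3 is Cm, whereas Cb comes from Ab minor. It is labeled bIII.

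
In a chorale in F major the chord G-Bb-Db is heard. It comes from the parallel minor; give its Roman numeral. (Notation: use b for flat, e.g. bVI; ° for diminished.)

ii°

The root G is the diatonic 2nd degree of F major; the borrowing shows in the chord quality. The diatonic chord on degree 2 would be Gm (ii), but G–Bb–Db is the diminished chord from F minor. As a borrowed chord it is labeled ii°.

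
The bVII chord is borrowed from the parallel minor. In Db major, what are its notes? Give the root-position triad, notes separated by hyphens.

Cb-Eb-Gb

The root of bVII is the lowered 7th degree: C becomes Cb. Stacking thirds in Db minor on Cb gives Cb–Eb–Gb.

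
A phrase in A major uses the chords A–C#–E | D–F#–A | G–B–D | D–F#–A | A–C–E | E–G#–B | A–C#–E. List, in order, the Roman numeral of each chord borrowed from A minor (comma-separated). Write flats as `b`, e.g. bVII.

The diatonic triads in A major are A, Bm, C#m, D, E, F#m, G#dim. Of the given chords, A–C#–E = A, D–F#–A = D and E–G#–B = E are diatonic. But G–B–D is foreign: the diatonic vii° on degree 7 is G#dim, whereas G comes from A minor. It is labeled bVII. A–C–E doesn't fit — on degree 1 A major would have A (I). Am is the degree-1 chord of A minor, so it is the borrowed i.

bVII, i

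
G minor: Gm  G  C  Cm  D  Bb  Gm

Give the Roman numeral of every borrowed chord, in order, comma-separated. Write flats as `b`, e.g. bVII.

In G minor (with V from harmonic minor) the diatonic chords are Gm, Adim, Bb, Cm, D, Eb, F. Of the given chords, Gm, Cm, D and Bb are diatonic. G (G–B–D) doesn't fit — on degree 1 G minor would have Gm (i). G is the degree-1 chord of G major, so it is the borrowed I. C (C–E–G) is not: scale degree 4 in G minor carries Cm (iv). In G major the chord on that degree is C, so here it functions as IV, borrowed from the parallel major.

I, IV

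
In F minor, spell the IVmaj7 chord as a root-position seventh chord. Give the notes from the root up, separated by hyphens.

Bb-D-F-A

IVmaj7 is built on scale degree 4, which is Bb in both F minor and its parallel. Stacking thirds in F major on Bb gives Bb–D–F–A.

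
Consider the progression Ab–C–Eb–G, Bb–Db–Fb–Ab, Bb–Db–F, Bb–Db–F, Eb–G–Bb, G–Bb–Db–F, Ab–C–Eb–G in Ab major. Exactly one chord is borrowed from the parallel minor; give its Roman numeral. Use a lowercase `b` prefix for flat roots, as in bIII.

In Ab major the diatonic chords are Ab, Bbm, Cm, Db, Eb, Fm, Gdim. Ab–C–Eb–G = Abmaj7, Bb–Db–F = Bbm, Eb–G–Bb = Eb and G–Bb–Db–F = Gm7b5 are all diatonic. Bb–Db–Fb–Ab doesn't fit — on degree 2 Ab major would have Bbm (ii). Bbm7b5 is the degree-2 chord of Ab minor, so it is the borrowed iiø7.

iiø7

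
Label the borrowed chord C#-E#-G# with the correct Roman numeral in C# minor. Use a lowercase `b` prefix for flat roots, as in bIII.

The root C# is the diatonic 1st degree of C# minor; the borrowing shows in the chord quality. The diatonic chord on degree 1 would be C#m (i), but C#–E#–G# is the major chord from C# major. As a borrowed chord it is labeled I.

I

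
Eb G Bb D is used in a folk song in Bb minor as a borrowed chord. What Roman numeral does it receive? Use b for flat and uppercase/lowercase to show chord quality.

IVmaj7

The root Eb is the diatonic 4th degree of Bb minor; the borrowing shows in the chord quality. Eb–G–Bb–D is a major-seventh chord — the form found in Bb major, not the diatonic iv (Ebm). Borrowed into Bb minor it is written IVmaj7.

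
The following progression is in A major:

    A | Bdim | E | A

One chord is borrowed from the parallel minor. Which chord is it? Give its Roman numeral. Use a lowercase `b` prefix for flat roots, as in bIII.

ii°

The diatonic triads in A major are A, Bm, C#m, D, E, F#m, G#dim. A and E both belong to that set. Bdim (B–D–F) doesn't fit — on degree 2 A major would have Bm (ii). Bdim is the degree-2 chord of A minor, so it is the borrowed ii°.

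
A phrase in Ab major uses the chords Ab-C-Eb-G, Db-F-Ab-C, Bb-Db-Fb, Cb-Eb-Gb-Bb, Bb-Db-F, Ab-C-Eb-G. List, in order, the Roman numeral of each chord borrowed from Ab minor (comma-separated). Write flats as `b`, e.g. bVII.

ii°, bIIImaj7

The diatonic triads in Ab major are Ab, Bbm, Cm, Db, Eb, Fm, Gdim. Ab–C–Eb–G = Abmaj7, Db–F–Ab–C = Dbmaj7 and Bb–Db–F = Bbm are all diatonic. Bb–Db–Fb is not: scale degree 2 in Ab major carries Bbm (ii). In Ab minor the chord on that degree is Bbdim, so here it functions as ii°, borrowed from the parallel minor. Cb–Eb–Gb–Bb is not: scale degree 3 in Ab major carries Cm (iii). In Ab minor the chord on that degree is Cbmaj7, so here it functions as bIIImaj7, borrowed from the parallel minor.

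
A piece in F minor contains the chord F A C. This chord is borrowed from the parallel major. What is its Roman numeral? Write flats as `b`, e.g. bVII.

I

The root F is the diatonic 1st degree of F minor; the borrowing shows in the chord quality. The diatonic chord on degree 1 would be Fm (i), but F–A–C is the major chord from F major. As a borrowed chord it is labeled I.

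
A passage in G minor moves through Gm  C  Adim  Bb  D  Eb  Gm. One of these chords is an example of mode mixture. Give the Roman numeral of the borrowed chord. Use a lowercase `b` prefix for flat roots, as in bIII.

IV

G minor has the diatonic set Gm, Adim, Bb, Cm, D, Eb, F (with V from harmonic minor). Of the given chords, Gm, Adim, Bb, D and Eb are diatonic. C (C–E–G) doesn't fit — on degree 4 G minor would have Cm (iv). C is the degree-4 chord of G major, so it is the borrowed IV.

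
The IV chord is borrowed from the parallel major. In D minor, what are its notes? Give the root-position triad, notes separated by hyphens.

IV is built on scale degree 4, which is G in both D minor and its parallel. In D major the chord on G is G–B–D.

G-B-D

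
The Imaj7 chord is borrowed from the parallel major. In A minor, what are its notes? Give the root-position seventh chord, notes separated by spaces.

A C# E G#

Imaj7 is built on scale degree 1, which is A in both A minor and its parallel. In A major the chord on A is A–C#–E–G#.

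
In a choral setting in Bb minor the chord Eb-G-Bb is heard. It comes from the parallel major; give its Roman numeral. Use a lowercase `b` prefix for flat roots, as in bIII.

The root Eb is the diatonic 4th degree of Bb minor; the borrowing shows in the chord quality. The diatonic chord on degree 4 would be Ebm (iv), but Eb–G–Bb is the major chord from Bb major. As a borrowed chord it is labeled IV.

IV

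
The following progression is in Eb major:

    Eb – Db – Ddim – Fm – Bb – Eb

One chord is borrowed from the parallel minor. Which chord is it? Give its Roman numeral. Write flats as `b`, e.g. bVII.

bVII

In Eb major the diatonic chords are Eb, Fm, Gm, Ab, Bb, Cm, Ddim. Eb, Ddim, Fm and Bb all belong to that set. Db (Db–F–Ab) is not: scale degree 7 in Eb major carries Ddim (vii°). In Eb minor the chord on that degree is Db, so here it functions as bVII, borrowed from the parallel minor.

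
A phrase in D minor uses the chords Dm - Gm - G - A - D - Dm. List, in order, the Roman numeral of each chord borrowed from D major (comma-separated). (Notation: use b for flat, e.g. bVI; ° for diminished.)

The diatonic triads in D minor (with V from harmonic minor) are Dm, Edim, F, Gm, A, Bb, C. Dm, Gm and A are all diatonic. But G (G–B–D) is foreign: the diatonic iv on degree 4 is Gm, whereas G comes from D major. It is labeled IV. D (D–F#–A) doesn't fit — on degree 1 D minor would have Dm (i). D is the degree-1 chord of D major, so it is the borrowed I.

IV, I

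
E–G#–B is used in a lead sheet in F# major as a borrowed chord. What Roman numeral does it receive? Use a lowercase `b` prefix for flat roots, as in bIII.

E is the lowered form of scale degree 7 in F# major (the diatonic degree 7 is E#). Diatonically F# major has E#dim (vii°) on that degree; E–G#–B is instead the major chord native to F# minor, so it takes the label bVII.

bVII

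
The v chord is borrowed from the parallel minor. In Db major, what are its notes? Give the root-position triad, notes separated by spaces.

v is built on scale degree 5, which is Ab in both Db major and its parallel. In Db minor the chord on Ab is Ab–Cb–Eb.

Ab Cb Eb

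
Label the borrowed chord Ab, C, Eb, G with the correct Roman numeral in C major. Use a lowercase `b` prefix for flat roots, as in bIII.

Ab is the lowered form of scale degree 6 in C major (the diatonic degree 6 is A). The diatonic chord on degree 6 would be Am (vi), but Ab–C–Eb–G is the major-seventh chord from C minor. As a borrowed chord it is labeled bVImaj7.

bVImaj7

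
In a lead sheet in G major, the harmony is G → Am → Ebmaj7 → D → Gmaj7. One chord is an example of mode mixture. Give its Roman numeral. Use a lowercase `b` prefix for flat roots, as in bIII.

bVImaj7

In G major the diatonic chords are G, Am, Bm, C, D, Em, F#dim. G, Am, D and Gmaj7 are all diatonic. Ebmaj7 (Eb–G–Bb–D) doesn't fit — on degree 6 G major would have Em (vi). Ebmaj7 is the degree-6 chord of G minor, so it is the borrowed bVImaj7.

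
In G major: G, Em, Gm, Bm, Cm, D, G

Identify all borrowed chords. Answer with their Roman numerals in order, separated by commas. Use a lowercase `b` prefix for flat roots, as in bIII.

i, iv

G major has the diatonic set G, Am, Bm, C, D, Em, F#dim. G, Em, Bm and D all belong to that set. Gm (G–Bb–D) is not: scale degree 1 in G major carries G (I). In G minor the chord on that degree is Gm, so here it functions as i, borrowed from the parallel minor. Cm (C–Eb–G) is not: scale degree 4 in G major carries C (IV). In G minor the chord on that degree is Cm, so here it functions as iv, borrowed from the parallel minor.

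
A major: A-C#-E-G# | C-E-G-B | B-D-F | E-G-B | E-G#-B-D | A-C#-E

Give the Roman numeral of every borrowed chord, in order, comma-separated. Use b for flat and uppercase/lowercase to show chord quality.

bIIImaj7, ii°, v

A major has the diatonic set A, Bm, C#m, D, E, F#m, G#dim. A–C#–E–G# = Amaj7, E–G#–B–D = E7 and A–C#–E = A are all diatonic. But C–E–G–B is foreign: the diatonic iii on degree 3 is C#m, whereas Cmaj7 comes from A minor. It is labeled bIIImaj7. B–D–F is not: scale degree 2 in A major carries Bm (ii). In A minor the chord on that degree is Bdim, so here it functions as ii°, borrowed from the parallel minor. E–G–B doesn't fit — on degree 5 A major would have E (V). Em is the degree-5 chord of A minor, so it is the borrowed v.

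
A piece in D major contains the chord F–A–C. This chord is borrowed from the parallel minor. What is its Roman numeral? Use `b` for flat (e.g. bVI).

In D major scale degree 3 is F#; F is its lowered form, from D minor. The diatonic chord on degree 3 would be F#m (iii), but F–A–C is the major chord from D minor. As a borrowed chord it is labeled bIII.

bIII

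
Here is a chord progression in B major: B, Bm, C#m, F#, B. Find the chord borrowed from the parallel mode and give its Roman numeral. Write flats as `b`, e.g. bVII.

B major has the diatonic set B, C#m, D#m, E, F#, G#m, A#dim. B, C#m and F# all belong to that set. Bm (B–D–F#) doesn't fit — on degree 1 B major would have B (I). Bm is the degree-1 chord of B minor, so it is the borrowed i.

i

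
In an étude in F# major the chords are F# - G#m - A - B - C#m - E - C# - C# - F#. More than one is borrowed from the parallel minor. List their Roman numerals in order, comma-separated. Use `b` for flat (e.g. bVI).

bIII, v, bVII

F# major has the diatonic set F#, G#m, A#m, B, C#, D#m, E#dim. F#, G#m, B and C# all belong to that set. A (A–C#–E) doesn't fit — on degree 3 F# major would have A#m (iii). A is the degree-3 chord of F# minor, so it is the borrowed bIII. But C#m (C#–E–G#) is foreign: the diatonic V on degree 5 is C#, whereas C#m comes from F# minor. It is labeled v. But E (E–G#–B) is foreign: the diatonic vii° on degree 7 is E#dim, whereas E comes from F# minor. It is labeled bVII.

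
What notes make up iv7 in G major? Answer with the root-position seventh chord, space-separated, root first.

C Eb G Bb

The root, C, is scale degree 4 — the same note in G major and G minor; only the chord quality changes. Stacking thirds in G minor on C gives C–Eb–G–Bb.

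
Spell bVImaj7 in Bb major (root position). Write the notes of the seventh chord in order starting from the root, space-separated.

Gb Bb Db F

The root of bVImaj7 is the lowered 6th degree: G becomes Gb. Building the major-seventh chord from the parallel minor on Gb: Gb–Bb–Db–F.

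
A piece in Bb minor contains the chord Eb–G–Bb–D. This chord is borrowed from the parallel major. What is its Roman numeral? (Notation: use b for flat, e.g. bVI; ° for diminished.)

The root Eb is the diatonic 4th degree of Bb minor; the borrowing shows in the chord quality. Eb–G–Bb–D is a major-seventh chord — the form found in Bb major, not the diatonic iv (Ebm). Borrowed into Bb minor it is written IVmaj7.

IVmaj7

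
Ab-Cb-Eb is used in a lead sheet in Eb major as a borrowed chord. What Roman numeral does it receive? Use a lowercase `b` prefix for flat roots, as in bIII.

The root Ab is the diatonic 4th degree of Eb major; the borrowing shows in the chord quality. Diatonically Eb major has Ab (IV) on that degree; Ab–Cb–Eb is instead the minor chord native to Eb minor, so it takes the label iv.

iv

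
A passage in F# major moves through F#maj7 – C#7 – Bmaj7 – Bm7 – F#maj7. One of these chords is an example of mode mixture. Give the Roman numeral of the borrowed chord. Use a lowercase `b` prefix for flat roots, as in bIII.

F# major has the diatonic set F#, G#m, A#m, B, C#, D#m, E#dim. Of the given chords, F#maj7, C#7 and Bmaj7 are diatonic. But Bm7 (B–D–F#–A) is foreign: the diatonic IV on degree 4 is B, whereas Bm7 comes from F# minor. It is labeled iv7.

iv7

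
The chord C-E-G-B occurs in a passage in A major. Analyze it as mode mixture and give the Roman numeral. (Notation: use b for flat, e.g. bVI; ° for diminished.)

C is the lowered form of scale degree 3 in A major (the diatonic degree 3 is C#). C–E–G–B is a major-seventh chord — the form found in A minor, not the diatonic iii (C#m). Borrowed into A major it is written bIIImaj7.

bIIImaj7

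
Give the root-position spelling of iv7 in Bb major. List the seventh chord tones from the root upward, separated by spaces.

Eb Gb Bb Db

The root, Eb, is scale degree 4 — the same note in Bb major and Bb minor; only the chord quality changes. Stacking thirds in Bb minor on Eb gives Eb–Gb–Bb–Db.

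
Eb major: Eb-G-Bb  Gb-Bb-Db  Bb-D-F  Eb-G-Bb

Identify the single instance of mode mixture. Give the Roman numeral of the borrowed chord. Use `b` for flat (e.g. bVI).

bIII

The diatonic triads in Eb major are Eb, Fm, Gm, Ab, Bb, Cm, Ddim. Eb–G–Bb = Eb and Bb–D–F = Bb both belong to that set. Gb–Bb–Db doesn't fit — on degree 3 Eb major would have Gm (iii). Gb is the degree-3 chord of Eb minor, so it is the borrowed bIII.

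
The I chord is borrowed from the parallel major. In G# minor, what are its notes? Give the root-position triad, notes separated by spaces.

G# B# D#

I is built on scale degree 1, which is G# in both G# minor and its parallel. In G# major the chord on G# is G#–B#–D#.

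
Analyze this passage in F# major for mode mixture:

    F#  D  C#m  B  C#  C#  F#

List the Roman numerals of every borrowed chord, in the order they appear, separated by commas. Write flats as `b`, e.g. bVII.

bVI, v

The diatonic triads in F# major are F#, G#m, A#m, B, C#, D#m, E#dim. F#, B and C# are all diatonic. D (D–F#–A) is not: scale degree 6 in F# major carries D#m (vi). In F# minor the chord on that degree is D, so here it functions as bVI, borrowed from the parallel minor. C#m (C#–E–G#) is not: scale degree 5 in F# major carries C# (V). In F# minor the chord on that degree is C#m, so here it functions as v, borrowed from the parallel minor.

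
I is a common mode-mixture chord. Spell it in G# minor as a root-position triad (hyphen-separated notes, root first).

G#-B#-D#

I is built on scale degree 1, which is G# in both G# minor and its parallel. Building the major chord from the parallel major on G#: G#–B#–D#.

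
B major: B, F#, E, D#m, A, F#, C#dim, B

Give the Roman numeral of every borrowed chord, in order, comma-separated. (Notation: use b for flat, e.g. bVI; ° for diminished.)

In B major the diatonic chords are B, C#m, D#m, E, F#, G#m, A#dim. B, F#, E and D#m are all diatonic. But A (A–C#–E) is foreign: the diatonic vii° on degree 7 is A#dim, whereas A comes from B minor. It is labeled bVII. C#dim (C#–E–G) is not: scale degree 2 in B major carries C#m (ii). In B minor the chord on that degree is C#dim, so here it functions as ii°, borrowed from the parallel minor.

bVII, ii°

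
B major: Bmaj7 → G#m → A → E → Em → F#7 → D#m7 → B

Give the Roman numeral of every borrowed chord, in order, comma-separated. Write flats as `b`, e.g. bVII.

bVII, iv

The diatonic triads in B major are B, C#m, D#m, E, F#, G#m, A#dim. Of the given chords, Bmaj7, G#m, E, F#7, D#m7 and B are diatonic. But A (A–C#–E) is foreign: the diatonic vii° on degree 7 is A#dim, whereas A comes from B minor. It is labeled bVII. But Em (E–G–B) is foreign: the diatonic IV on degree 4 is E, whereas Em comes from B minor. It is labeled iv.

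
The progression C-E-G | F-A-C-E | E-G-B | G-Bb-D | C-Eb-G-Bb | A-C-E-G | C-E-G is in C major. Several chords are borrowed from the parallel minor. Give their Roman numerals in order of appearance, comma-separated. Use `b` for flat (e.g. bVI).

v, i7

C major has the diatonic set C, Dm, Em, F, G, Am, Bdim. Of the given chords, C–E–G = C, F–A–C–E = Fmaj7, E–G–B = Em and A–C–E–G = Am7 are diatonic. G–Bb–D is not: scale degree 5 in C major carries G (V). In C minor the chord on that degree is Gm, so here it functions as v, borrowed from the parallel minor. But C–Eb–G–Bb is foreign: the diatonic I on degree 1 is C, whereas Cm7 comes from C minor. It is labeled i7.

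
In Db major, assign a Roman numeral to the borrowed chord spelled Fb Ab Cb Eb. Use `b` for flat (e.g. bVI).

Fb is the lowered form of scale degree 3 in Db major (the diatonic degree 3 is F). The diatonic chord on degree 3 would be Fm (iii), but Fb–Ab–Cb–Eb is the major-seventh chord from Db minor. As a borrowed chord it is labeled bIIImaj7.

bIIImaj7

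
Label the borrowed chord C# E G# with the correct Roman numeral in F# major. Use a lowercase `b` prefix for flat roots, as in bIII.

The root C# is the diatonic 5th degree of F# major; the borrowing shows in the chord quality. The diatonic chord on degree 5 would be C# (V), but C#–E–G# is the minor chord from F# minor. As a borrowed chord it is labeled v.

v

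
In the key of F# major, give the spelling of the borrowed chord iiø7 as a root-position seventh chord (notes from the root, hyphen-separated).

iiø7 is built on scale degree 2, which is G# in both F# major and its parallel. Stacking thirds in F# minor on G# gives G#–B–D–F#.

G#-B-D-F#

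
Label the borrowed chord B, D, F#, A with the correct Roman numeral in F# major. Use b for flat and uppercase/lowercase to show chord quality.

The root B is the diatonic 4th degree of F# major; the borrowing shows in the chord quality. The diatonic chord on degree 4 would be B (IV), but B–D–F#–A is the minor-seventh chord from F# minor. As a borrowed chord it is labeled iv7.

iv7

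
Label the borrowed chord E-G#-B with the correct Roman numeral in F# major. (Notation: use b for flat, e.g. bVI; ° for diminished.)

bVII

In F# major scale degree 7 is E#; E is its lowered form, from F# minor. E–G#–B is a major chord — the form found in F# minor, not the diatonic vii° (E#dim). Borrowed into F# major it is written bVII.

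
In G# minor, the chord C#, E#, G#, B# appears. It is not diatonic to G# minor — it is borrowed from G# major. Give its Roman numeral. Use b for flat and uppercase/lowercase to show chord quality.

C# is scale degree 4 in G# minor. Diatonically G# minor has C#m (iv) on that degree; C#–E#–G#–B# is instead the major-seventh chord native to G# major, so it takes the label IVmaj7.

IVmaj7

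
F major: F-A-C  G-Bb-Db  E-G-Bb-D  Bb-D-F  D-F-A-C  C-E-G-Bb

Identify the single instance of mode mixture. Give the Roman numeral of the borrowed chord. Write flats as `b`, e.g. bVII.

The diatonic triads in F major are F, Gm, Am, Bb, C, Dm, Edim. F–A–C = F, E–G–Bb–D = Em7b5, Bb–D–F = Bb, D–F–A–C = Dm7 and C–E–G–Bb = C7 all belong to that set. G–Bb–Db is not: scale degree 2 in F major carries Gm (ii). In F minor the chord on that degree is Gdim, so here it functions as ii°, borrowed from the parallel minor.

ii°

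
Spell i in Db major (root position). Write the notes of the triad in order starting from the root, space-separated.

Db Fb Ab

The root, Db, is scale degree 1 — the same note in Db major and Db minor; only the chord quality changes. Stacking thirds in Db minor on Db gives Db–Fb–Ab.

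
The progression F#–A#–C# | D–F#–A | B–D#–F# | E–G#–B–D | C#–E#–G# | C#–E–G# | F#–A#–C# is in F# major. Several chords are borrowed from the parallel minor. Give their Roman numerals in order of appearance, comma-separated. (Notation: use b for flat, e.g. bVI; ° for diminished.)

bVI, bVII7, v

The diatonic triads in F# major are F#, G#m, A#m, B, C#, D#m, E#dim. F#–A#–C# = F#, B–D#–F# = B and C#–E#–G# = C# are all diatonic. But D–F#–A is foreign: the diatonic vi on degree 6 is D#m, whereas D comes from F# minor. It is labeled bVI. E–G#–B–D is not: scale degree 7 in F# major carries E#dim (vii°). In F# minor the chord on that degree is E7, so here it functions as bVII7, borrowed from the parallel minor. C#–E–G# is not: scale degree 5 in F# major carries C# (V). In F# minor the chord on that degree is C#m, so here it functions as v, borrowed from the parallel minor.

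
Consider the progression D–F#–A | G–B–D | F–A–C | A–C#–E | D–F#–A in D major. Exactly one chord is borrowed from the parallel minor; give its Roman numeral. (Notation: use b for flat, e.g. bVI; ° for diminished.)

In D major the diatonic chords are D, Em, F#m, G, A, Bm, C#dim. Of the given chords, D–F#–A = D, G–B–D = G and A–C#–E = A are diatonic. F–A–C doesn't fit — on degree 3 D major would have F#m (iii). F is the degree-3 chord of D minor, so it is the borrowed bIII.

bIII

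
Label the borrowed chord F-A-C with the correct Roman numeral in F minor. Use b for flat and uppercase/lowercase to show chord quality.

I

The root F is the diatonic 1st degree of F minor; the borrowing shows in the chord quality. Diatonically F minor has Fm (i) on that degree; F–A–C is instead the major chord native to F major, so it takes the label I.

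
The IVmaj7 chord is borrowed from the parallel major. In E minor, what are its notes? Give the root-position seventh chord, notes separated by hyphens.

IVmaj7 is built on scale degree 4, which is A in both E minor and its parallel. In E major the chord on A is A–C#–E–G#.

A-C#-E-G#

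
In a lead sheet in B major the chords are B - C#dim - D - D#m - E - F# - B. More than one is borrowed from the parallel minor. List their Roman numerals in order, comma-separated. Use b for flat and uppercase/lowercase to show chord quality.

B major has the diatonic set B, C#m, D#m, E, F#, G#m, A#dim. Of the given chords, B, D#m, E and F# are diatonic. C#dim (C#–E–G) is not: scale degree 2 in B major carries C#m (ii). In B minor the chord on that degree is C#dim, so here it functions as ii°, borrowed from the parallel minor. D (D–F#–A) doesn't fit — on degree 3 B major would have D#m (iii). D is the degree-3 chord of B minor, so it is the borrowed bIII.

ii°, bIII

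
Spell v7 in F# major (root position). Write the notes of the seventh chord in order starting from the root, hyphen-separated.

v7 is built on scale degree 5, which is C# in both F# major and its parallel. Stacking thirds in F# minor on C# gives C#–E–G#–B.

C#-E-G#-B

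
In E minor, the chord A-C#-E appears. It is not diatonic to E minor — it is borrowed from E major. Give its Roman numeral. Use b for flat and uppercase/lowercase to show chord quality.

IV

The root A is the diatonic 4th degree of E minor; the borrowing shows in the chord quality. Diatonically E minor has Am (iv) on that degree; A–C#–E is instead the major chord native to E major, so it takes the label IV.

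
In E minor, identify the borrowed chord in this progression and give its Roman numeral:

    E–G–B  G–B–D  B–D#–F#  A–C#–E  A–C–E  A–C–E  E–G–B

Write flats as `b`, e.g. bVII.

The diatonic triads in E minor (with V from harmonic minor) are Em, F#dim, G, Am, B, C, D. E–G–B = Em, G–B–D = G, B–D#–F# = B and A–C–E = Am are all diatonic. A–C#–E doesn't fit — on degree 4 E minor would have Am (iv). A is the degree-4 chord of E major, so it is the borrowed IV.

IV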